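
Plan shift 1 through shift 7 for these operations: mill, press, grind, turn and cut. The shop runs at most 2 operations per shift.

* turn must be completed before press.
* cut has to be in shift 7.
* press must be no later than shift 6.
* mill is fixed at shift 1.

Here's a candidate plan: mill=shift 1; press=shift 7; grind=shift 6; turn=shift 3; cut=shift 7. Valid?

No. press must be no later than shift 6 is not satisfied.

mill is fixed at shift 1 — holds.
turn must be completed before press — holds.
cut has to be in shift 7 — holds.
The shop runs at most 2 operations per shift — holds.
press must be no later than shift 6 — violated.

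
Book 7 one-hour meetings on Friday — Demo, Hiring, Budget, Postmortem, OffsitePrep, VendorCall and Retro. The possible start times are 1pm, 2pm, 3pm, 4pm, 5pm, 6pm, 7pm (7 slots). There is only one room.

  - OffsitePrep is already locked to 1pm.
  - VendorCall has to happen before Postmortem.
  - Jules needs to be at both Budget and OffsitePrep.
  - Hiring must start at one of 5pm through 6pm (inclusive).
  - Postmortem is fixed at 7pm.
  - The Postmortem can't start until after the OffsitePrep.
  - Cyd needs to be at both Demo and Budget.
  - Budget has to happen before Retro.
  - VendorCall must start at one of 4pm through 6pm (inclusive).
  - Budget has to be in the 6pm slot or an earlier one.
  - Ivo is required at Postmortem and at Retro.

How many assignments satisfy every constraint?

Splitting on Demo: it can be 2pm (4), 3pm (4), 4pm (2), 5pm (1), 6pm (1). Listing each branch's schedules as (Hiring, Budget, Postmortem, OffsitePrep, VendorCall, Retro):
Demo=2pm: (5pm,3pm,7pm,1pm,4pm,6pm) (5pm,3pm,7pm,1pm,6pm,4pm) (6pm,3pm,7pm,1pm,4pm,5pm) (6pm,3pm,7pm,1pm,5pm,4pm) — 4.
Demo=3pm: (5pm,2pm,7pm,1pm,4pm,6pm) (5pm,2pm,7pm,1pm,6pm,4pm) (6pm,2pm,7pm,1pm,4pm,5pm) (6pm,2pm,7pm,1pm,5pm,4pm) — 4.
Demo=4pm: (5pm,2pm,7pm,1pm,6pm,3pm) (6pm,2pm,7pm,1pm,5pm,3pm) — 2.
Demo=5pm: (6pm,2pm,7pm,1pm,4pm,3pm) — 1.
Demo=6pm: (5pm,2pm,7pm,1pm,4pm,3pm) — 1.
Summing: 4 + 4 + 2 + 1 + 1 = 12.

12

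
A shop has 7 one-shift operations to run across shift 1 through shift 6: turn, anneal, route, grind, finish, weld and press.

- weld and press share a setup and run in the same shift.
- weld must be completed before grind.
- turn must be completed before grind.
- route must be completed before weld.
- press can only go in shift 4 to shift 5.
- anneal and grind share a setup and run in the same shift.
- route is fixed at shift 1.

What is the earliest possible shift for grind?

Precedence pushes grind to at least shift 5.
grind at shift 5 is achievable: anneal in shift 5, route in shift 1, finish in shift 1, grind in shift 5, press in shift 4, weld in shift 4, turn in shift 1.

shift 5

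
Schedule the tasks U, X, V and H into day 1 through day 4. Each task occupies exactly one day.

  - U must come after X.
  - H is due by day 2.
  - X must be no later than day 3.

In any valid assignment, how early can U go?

day 2

Precedence pushes U to at least day 2.
U at day 2 is achievable: V=day 1; H=day 1; U=day 2; X=day 1.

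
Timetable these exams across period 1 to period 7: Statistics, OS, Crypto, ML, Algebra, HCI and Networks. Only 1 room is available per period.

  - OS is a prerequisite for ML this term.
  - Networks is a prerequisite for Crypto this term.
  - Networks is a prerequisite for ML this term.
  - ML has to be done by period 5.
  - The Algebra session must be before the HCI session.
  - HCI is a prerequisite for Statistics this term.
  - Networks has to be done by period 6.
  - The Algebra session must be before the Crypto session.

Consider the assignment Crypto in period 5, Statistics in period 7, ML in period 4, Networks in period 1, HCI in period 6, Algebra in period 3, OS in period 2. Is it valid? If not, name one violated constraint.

The Algebra session must be before the Crypto session — holds.
HCI is a prerequisite for Statistics this term — holds.
Networks is a prerequisite for ML this term — holds.
ML has to be done by period 5 — holds.
Networks is a prerequisite for Crypto this term — holds.
The Algebra session must be before the HCI session — holds.
Networks has to be done by period 6 — holds.
Only 1 room is available per period — holds.
OS is a prerequisite for ML this term — holds.

Valid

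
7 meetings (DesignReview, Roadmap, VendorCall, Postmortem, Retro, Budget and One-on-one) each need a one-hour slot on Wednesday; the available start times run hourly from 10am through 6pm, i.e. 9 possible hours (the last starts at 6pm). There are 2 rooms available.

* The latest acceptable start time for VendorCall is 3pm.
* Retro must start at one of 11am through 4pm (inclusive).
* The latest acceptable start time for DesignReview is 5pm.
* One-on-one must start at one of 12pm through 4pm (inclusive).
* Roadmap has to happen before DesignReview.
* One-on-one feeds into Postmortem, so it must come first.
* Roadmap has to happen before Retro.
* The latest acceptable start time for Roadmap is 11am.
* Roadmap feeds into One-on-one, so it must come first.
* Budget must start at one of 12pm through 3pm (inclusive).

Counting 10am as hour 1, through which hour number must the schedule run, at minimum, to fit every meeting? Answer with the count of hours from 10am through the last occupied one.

4

The precedence chain requires at least 3 distinct hours.
With at most 2 per hour and 7 meetings, at least 4 hours are needed.
Propagating the time windows through the other constraints, Postmortem can't land before 1pm — that is hour 4 counting from 10am — so the schedule must run through at least 4 hours.
4 works (last occupied hour: 1pm): for example One-on-one=12pm, Budget=12pm, Postmortem=1pm, VendorCall=10am, Roadmap=10am, Retro=11am, DesignReview=11am.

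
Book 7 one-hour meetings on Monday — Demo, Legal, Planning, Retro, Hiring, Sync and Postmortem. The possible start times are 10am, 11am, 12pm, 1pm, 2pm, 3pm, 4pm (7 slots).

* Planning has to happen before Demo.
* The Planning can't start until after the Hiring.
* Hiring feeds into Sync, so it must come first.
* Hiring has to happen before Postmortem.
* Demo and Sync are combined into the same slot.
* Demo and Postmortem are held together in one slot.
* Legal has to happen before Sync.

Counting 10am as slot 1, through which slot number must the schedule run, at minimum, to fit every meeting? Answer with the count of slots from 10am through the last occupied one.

3 slots

The precedence chain requires at least 3 distinct slots.
3 works (last occupied slot: 12pm): for example Legal -> 10am, Postmortem -> 12pm, Hiring -> 10am, Retro -> 10am, Planning -> 11am, Demo -> 12pm, Sync -> 12pm.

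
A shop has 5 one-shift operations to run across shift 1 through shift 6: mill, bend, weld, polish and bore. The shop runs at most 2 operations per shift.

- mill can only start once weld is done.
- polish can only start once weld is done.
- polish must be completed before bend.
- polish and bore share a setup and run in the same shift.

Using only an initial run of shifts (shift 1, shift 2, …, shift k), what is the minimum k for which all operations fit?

The precedence chain requires at least 3 distinct shifts.
With at most 2 per shift and 5 operations, at least 3 shifts are needed.
3 works (last occupied shift: shift 3): for example bore in shift 2, bend in shift 3, mill in shift 3, weld in shift 1, polish in shift 2.

3 shifts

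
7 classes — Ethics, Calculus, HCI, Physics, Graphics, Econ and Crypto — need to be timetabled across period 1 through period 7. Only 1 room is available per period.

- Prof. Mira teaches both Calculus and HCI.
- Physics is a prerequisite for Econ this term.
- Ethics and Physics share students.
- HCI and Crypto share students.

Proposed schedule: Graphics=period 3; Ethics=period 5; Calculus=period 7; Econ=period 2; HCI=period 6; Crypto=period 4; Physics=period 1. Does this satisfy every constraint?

HCI and Crypto share students — holds.
Prof. Mira teaches both Calculus and HCI — holds.
Ethics and Physics share students — holds.
Only 1 room is available per period — holds.
Physics is a prerequisite for Econ this term — holds.

Valid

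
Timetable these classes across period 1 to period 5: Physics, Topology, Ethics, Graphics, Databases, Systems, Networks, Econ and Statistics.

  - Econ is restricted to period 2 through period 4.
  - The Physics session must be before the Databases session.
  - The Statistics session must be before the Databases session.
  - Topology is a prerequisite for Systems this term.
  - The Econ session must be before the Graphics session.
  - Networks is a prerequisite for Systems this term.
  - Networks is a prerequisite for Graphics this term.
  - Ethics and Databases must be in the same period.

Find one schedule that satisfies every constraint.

Econ -> period 2, Systems -> period 2, Networks -> period 1, Topology -> period 1, Physics -> period 1, Statistics -> period 1, Ethics -> period 2, Graphics -> period 3, Databases -> period 2

Checking: Networks(period 1) before Graphics(period 3); Statistics(period 1) before Databases(period 2); Physics(period 1) before Databases(period 2); Networks(period 1) before Systems(period 2); Topology(period 1) before Systems(period 2); Econ(period 2) before Graphics(period 3); Ethics = Databases = period 2; Econ=period 2 in [period 2,period 4].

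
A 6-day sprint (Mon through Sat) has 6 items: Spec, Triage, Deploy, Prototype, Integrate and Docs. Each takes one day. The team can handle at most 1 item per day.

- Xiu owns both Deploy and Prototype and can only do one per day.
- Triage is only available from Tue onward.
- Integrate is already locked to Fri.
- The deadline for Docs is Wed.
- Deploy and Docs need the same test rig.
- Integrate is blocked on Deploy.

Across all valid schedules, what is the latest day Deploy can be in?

Downstream work caps Deploy at Thu.
Deploy at Thu is achievable: Docs -> Mon, Integrate -> Fri, Prototype -> Sat, Deploy -> Thu, Triage -> Tue, Spec -> Wed.

Thu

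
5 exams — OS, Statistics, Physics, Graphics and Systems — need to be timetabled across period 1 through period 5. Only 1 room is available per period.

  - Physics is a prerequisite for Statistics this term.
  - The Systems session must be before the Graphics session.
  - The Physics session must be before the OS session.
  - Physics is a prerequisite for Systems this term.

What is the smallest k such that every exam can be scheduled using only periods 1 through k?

5

The precedence chain requires at least 3 distinct periods.
With at most 1 per period and 5 exams, at least 5 periods are needed.
5 works (last occupied period: period 5): for example Systems=period 2, Statistics=period 4, Physics=period 1, OS=period 3, Graphics=period 5.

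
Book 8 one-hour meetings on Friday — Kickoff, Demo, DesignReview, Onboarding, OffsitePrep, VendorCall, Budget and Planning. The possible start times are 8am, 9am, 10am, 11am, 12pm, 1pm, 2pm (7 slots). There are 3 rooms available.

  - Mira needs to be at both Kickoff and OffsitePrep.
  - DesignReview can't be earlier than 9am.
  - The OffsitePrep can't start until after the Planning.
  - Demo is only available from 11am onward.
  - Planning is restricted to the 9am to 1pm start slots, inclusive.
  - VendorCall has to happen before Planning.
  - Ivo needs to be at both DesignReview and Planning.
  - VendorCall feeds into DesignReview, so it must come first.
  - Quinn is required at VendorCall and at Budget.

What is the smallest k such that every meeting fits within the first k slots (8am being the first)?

4

The precedence chain requires at least 3 distinct slots.
With at most 3 per slot and 8 meetings, at least 3 slots are needed.
Demo can't be placed before 11am — that is slot 4 counting from 8am — so the schedule must run through at least 4 slots.
4 works (last occupied slot: 11am): for example Onboarding=8am, Planning=9am, VendorCall=8am, Budget=9am, Demo=11am, DesignReview=10am, OffsitePrep=10am, Kickoff=8am.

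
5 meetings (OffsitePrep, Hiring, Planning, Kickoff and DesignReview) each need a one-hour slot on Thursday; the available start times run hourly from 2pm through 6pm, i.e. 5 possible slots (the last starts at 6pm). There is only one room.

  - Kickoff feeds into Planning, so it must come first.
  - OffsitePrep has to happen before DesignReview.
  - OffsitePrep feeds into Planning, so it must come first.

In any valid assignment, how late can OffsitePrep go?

Downstream work caps OffsitePrep at 5pm.
OffsitePrep at 4pm is achievable: Kickoff=2pm; DesignReview=6pm; OffsitePrep=4pm; Hiring=3pm; Planning=5pm.
Nothing later works — the capacity limit rule out every slot after 4pm.

4pm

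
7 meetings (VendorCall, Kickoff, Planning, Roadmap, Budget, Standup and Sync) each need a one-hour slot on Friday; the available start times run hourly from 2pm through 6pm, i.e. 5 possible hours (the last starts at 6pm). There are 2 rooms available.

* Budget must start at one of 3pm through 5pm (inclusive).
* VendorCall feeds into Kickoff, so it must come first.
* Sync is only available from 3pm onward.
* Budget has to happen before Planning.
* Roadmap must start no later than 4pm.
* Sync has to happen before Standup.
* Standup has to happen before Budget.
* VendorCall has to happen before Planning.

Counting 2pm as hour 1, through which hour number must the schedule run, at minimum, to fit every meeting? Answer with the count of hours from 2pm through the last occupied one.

5

The precedence chain requires at least 4 distinct hours.
With at most 2 per hour and 7 meetings, at least 4 hours are needed.
Propagating the time windows through the other constraints, Planning can't land before 6pm — that is hour 5 counting from 2pm — so the schedule must run through at least 5 hours.
5 works (last occupied hour: 6pm): for example VendorCall=2pm; Sync=3pm; Standup=4pm; Budget=5pm; Planning=6pm; Roadmap=2pm; Kickoff=3pm.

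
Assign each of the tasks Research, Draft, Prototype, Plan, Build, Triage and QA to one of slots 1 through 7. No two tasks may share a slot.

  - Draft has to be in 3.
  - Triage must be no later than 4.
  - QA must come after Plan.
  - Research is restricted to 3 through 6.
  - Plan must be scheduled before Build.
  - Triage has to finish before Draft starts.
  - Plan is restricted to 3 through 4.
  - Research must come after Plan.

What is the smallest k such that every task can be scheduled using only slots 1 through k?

The precedence chain requires at least 2 distinct slots.
With at most 1 per slot and 7 tasks, at least 7 slots are needed.
Propagating the time windows through the other constraints, Research can't land before 4, so the schedule must run through at least slot 4.
7 works (last occupied slot: 7): for example Prototype=2, Plan=4, Draft=3, QA=7, Build=6, Research=5, Triage=1.

7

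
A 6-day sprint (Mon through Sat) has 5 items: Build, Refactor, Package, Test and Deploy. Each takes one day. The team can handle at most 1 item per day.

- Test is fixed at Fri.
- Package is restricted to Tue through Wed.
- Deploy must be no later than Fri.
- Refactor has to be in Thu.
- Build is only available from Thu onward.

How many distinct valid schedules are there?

Enumerating: Deploy=Mon; Package=Tue; Refactor=Thu; Build=Sat; Test=Fri | Test=Fri, Build=Sat, Deploy=Wed, Package=Tue, Refactor=Thu | Test=Fri; Deploy=Mon; Refactor=Thu; Build=Sat; Package=Wed | Build in Sat, Test in Fri, Package in Wed, Deploy in Tue, Refactor in Thu.

4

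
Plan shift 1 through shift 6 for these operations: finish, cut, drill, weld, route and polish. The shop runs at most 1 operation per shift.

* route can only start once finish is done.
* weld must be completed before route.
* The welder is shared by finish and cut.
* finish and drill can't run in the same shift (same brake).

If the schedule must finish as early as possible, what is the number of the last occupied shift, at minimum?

shift 6

The precedence chain requires at least 2 distinct shifts.
With at most 1 per shift and 6 operations, at least 6 shifts are needed.
6 works (last occupied shift: shift 6): for example weld -> shift 2, route -> shift 3, polish -> shift 6, cut -> shift 4, drill -> shift 5, finish -> shift 1.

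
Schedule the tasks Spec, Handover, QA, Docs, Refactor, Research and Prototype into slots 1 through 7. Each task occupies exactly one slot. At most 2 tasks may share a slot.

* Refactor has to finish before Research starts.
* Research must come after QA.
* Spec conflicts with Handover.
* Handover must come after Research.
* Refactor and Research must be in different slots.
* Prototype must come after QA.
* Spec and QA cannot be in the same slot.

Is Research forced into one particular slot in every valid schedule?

Research can be 2 (e.g. Spec=4; Prototype=2; QA=1; Docs=3; Research=2; Refactor=1; Handover=3) or 3 (e.g. Prototype -> 2, QA -> 1, Spec -> 2, Handover -> 4, Research -> 3, Docs -> 3, Refactor -> 1).

No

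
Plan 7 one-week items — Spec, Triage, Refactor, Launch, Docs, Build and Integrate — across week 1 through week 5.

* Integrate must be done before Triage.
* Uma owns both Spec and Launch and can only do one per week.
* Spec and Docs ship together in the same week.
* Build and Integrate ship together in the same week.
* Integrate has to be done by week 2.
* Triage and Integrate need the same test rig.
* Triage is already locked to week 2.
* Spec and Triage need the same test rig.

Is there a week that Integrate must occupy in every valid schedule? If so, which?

week 1

Integrate's window is week 1–week 2.
Triage is fixed at week 2, and Integrate can't share a week with Triage.
So Integrate must be week 1.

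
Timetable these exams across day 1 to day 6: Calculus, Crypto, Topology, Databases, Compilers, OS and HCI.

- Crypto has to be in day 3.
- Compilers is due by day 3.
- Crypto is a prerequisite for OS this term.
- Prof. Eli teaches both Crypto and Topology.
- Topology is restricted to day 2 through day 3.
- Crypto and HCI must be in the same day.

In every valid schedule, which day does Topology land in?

Topology's window is day 2–day 3.
Crypto is fixed at day 3, and Topology can't share a day with Crypto.
So Topology must be day 2.

day 2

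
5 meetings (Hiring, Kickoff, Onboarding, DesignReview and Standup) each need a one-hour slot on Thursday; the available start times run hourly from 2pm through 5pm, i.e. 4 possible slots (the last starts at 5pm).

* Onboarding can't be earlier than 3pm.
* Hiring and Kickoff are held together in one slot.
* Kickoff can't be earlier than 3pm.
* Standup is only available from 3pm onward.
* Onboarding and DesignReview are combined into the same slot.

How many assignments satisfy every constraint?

27

Splitting on Hiring: it can be 3pm (9), 4pm (9), 5pm (9). Listing each branch's schedules as (Kickoff, Onboarding, DesignReview, Standup):
Hiring=3pm: (3pm,3pm,3pm,3pm) (3pm,3pm,3pm,4pm) (3pm,3pm,3pm,5pm) (3pm,4pm,4pm,3pm) (3pm,4pm,4pm,4pm) (3pm,4pm,4pm,5pm) (3pm,5pm,5pm,3pm) (3pm,5pm,5pm,4pm) (3pm,5pm,5pm,5pm) — 9.
Hiring=4pm: (4pm,3pm,3pm,3pm) (4pm,3pm,3pm,4pm) (4pm,3pm,3pm,5pm) (4pm,4pm,4pm,3pm) (4pm,4pm,4pm,4pm) (4pm,4pm,4pm,5pm) (4pm,5pm,5pm,3pm) (4pm,5pm,5pm,4pm) (4pm,5pm,5pm,5pm) — 9.
Hiring=5pm: (5pm,3pm,3pm,3pm) (5pm,3pm,3pm,4pm) (5pm,3pm,3pm,5pm) (5pm,4pm,4pm,3pm) (5pm,4pm,4pm,4pm) (5pm,4pm,4pm,5pm) (5pm,5pm,5pm,3pm) (5pm,5pm,5pm,4pm) (5pm,5pm,5pm,5pm) — 9.
Summing: 9 + 9 + 9 = 27.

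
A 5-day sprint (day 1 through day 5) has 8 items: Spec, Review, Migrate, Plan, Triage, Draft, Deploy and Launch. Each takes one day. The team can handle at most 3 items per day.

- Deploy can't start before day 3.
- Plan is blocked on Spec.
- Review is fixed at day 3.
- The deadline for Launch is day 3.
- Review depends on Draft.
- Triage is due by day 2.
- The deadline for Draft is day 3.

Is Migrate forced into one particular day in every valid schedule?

No

Migrate can be day 1 (e.g. Plan -> day 3; Draft -> day 1; Deploy -> day 3; Triage -> day 1; Spec -> day 2; Migrate -> day 1; Launch -> day 2; Review -> day 3) or day 2 (e.g. Spec -> day 2; Plan -> day 3; Review -> day 3; Migrate -> day 2; Draft -> day 1; Launch -> day 1; Deploy -> day 3; Triage -> day 1).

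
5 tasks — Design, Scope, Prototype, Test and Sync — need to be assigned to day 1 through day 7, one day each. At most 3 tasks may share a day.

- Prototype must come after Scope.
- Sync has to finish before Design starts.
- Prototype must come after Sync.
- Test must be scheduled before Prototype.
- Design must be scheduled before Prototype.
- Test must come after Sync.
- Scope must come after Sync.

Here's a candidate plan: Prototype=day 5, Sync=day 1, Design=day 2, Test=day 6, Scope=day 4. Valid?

Scope must come after Sync — holds.
Test must come after Sync — holds.
Prototype must come after Sync — holds.
At most 3 tasks may share a day — holds.
Prototype must come after Scope — holds.
Sync has to finish before Design starts — holds.
Design must be scheduled before Prototype — holds.
Test must be scheduled before Prototype — violated.

No — it violates: Test must be scheduled before Prototype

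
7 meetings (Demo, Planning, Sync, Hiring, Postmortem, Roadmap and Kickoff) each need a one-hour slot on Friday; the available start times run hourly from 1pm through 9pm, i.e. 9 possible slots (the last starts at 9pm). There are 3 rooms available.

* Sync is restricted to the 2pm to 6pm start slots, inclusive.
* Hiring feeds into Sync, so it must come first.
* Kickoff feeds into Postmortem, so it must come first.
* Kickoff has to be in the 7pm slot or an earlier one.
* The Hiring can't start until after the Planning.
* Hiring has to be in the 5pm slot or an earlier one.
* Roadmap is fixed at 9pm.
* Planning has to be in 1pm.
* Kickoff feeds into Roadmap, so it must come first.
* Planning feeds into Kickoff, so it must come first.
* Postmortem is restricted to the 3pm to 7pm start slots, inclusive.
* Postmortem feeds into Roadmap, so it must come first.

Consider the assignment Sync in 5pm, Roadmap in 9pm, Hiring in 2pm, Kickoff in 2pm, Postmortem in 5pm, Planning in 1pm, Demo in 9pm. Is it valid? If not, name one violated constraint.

Postmortem feeds into Roadmap, so it must come first — holds.
Planning has to be in 1pm — holds.
Hiring has to be in the 5pm slot or an earlier one — holds.
Kickoff feeds into Postmortem, so it must come first — holds.
Sync is restricted to the 2pm to 6pm start slots, inclusive — holds.
The Hiring can't start until after the Planning — holds.
Roadmap is fixed at 9pm — holds.
Kickoff has to be in the 7pm slot or an earlier one — holds.
There are 3 rooms available — holds.
Hiring feeds into Sync, so it must come first — holds.
Kickoff feeds into Roadmap, so it must come first — holds.
Planning feeds into Kickoff, so it must come first — holds.
Postmortem is restricted to the 3pm to 7pm start slots, inclusive — holds.

Yes, all constraints hold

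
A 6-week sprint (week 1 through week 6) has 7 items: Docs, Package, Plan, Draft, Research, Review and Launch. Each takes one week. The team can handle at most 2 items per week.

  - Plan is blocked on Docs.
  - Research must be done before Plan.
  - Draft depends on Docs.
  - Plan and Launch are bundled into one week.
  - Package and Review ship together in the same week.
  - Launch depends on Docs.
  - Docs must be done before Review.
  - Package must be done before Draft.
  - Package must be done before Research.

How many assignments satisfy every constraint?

Splitting on Docs: it can be week 1 (25), week 2 (7), week 3 (1). Listing each branch's schedules as (Package, Plan, Draft, Research, Review, Launch) by week number:
Docs=week 1: (2,4,3,3,2,4) (2,4,5,3,2,4) (2,4,6,3,2,4) (2,5,3,3,2,5) (2,5,3,4,2,5) (2,5,4,3,2,5) (2,5,4,4,2,5) (2,5,6,3,2,5) (2,5,6,4,2,5) (2,6,3,3,2,6) (2,6,3,4,2,6) (2,6,3,5,2,6) (2,6,4,3,2,6) (2,6,4,4,2,6) (2,6,4,5,2,6) (2,6,5,3,2,6) (2,6,5,4,2,6) (2,6,5,5,2,6) (3,5,4,4,3,5) (3,5,6,4,3,5) (3,6,4,4,3,6) (3,6,4,5,3,6) (3,6,5,4,3,6) (3,6,5,5,3,6) (4,6,5,5,4,6) — 25.
Docs=week 2: (3,5,4,4,3,5) (3,5,6,4,3,5) (3,6,4,4,3,6) (3,6,4,5,3,6) (3,6,5,4,3,6) (3,6,5,5,3,6) (4,6,5,5,4,6) — 7.
Docs=week 3: (4,6,5,5,4,6) — 1.
Summing: 25 + 7 + 1 = 33.

33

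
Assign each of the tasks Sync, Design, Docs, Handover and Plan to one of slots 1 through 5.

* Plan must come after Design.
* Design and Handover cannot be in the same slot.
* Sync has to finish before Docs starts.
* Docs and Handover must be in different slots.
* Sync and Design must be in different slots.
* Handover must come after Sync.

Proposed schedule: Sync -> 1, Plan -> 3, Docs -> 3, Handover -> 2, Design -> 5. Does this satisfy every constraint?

Design and Handover cannot be in the same slot — holds.
Sync and Design must be in different slots — holds.
Docs and Handover must be in different slots — holds.
Plan must come after Design — violated.
Handover must come after Sync — holds.
Sync has to finish before Docs starts — holds.

No. Plan must come after Design is not satisfied.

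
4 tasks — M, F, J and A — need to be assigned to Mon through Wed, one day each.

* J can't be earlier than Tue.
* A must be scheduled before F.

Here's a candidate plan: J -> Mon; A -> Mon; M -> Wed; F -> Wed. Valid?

J can't be earlier than Tue — violated.
A must be scheduled before F — holds.

No. J can't be earlier than Tue is not satisfied.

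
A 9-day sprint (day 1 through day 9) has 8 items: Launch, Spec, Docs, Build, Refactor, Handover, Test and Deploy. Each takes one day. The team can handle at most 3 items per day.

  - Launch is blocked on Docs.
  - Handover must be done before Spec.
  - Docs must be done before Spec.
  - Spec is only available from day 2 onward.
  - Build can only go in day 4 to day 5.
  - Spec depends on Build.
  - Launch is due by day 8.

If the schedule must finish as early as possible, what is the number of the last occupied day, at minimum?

The precedence chain requires at least 2 distinct days.
With at most 3 per day and 8 work items, at least 3 days are needed.
Propagating the time windows through the other constraints, Spec can't land before day 5, so the schedule must run through at least day 5.
5 works (last occupied day: day 5): for example Launch -> day 2, Build -> day 4, Deploy -> day 2, Spec -> day 5, Docs -> day 1, Handover -> day 1, Refactor -> day 1, Test -> day 2.

day 5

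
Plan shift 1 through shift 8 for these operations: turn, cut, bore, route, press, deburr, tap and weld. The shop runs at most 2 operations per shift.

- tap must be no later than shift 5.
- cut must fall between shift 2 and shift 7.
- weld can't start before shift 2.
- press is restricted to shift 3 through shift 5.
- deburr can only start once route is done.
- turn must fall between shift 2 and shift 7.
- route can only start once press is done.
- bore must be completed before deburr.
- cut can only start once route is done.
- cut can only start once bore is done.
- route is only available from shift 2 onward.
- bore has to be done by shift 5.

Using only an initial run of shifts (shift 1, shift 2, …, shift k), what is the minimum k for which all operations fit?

The precedence chain requires at least 3 distinct shifts.
With at most 2 per shift and 8 operations, at least 4 shifts are needed.
Propagating the time windows through the other constraints, cut can't land before shift 5, so the schedule must run through at least shift 5.
5 works (last occupied shift: shift 5): for example weld=shift 2, route=shift 4, cut=shift 5, press=shift 3, turn=shift 2, bore=shift 1, tap=shift 1, deburr=shift 5.

5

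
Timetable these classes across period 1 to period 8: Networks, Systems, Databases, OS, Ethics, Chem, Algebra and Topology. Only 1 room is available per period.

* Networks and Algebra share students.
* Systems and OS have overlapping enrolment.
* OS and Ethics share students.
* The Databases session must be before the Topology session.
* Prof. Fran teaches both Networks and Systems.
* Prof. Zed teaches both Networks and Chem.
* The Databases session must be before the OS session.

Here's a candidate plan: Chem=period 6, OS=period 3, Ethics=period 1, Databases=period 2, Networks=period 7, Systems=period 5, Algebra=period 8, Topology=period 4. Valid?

Yes, all constraints hold

Networks and Algebra share students — holds.
Prof. Fran teaches both Networks and Systems — holds.
Systems and OS have overlapping enrolment — holds.
The Databases session must be before the Topology session — holds.
Only 1 room is available per period — holds.
OS and Ethics share students — holds.
The Databases session must be before the OS session — holds.
Prof. Zed teaches both Networks and Chem — holds.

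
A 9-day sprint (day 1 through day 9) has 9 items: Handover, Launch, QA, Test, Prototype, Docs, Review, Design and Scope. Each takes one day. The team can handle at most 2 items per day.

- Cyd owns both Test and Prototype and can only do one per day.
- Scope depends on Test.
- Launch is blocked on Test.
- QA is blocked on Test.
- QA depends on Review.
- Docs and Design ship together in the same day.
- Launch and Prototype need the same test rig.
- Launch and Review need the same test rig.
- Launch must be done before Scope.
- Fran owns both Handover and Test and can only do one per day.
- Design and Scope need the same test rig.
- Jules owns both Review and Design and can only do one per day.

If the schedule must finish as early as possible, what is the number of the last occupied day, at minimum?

5

The precedence chain requires at least 3 distinct days.
With at most 2 per day and 9 tasks, at least 5 days are needed.
5 works (last occupied day: day 5): for example QA=day 2, Test=day 1, Launch=day 2, Design=day 5, Review=day 1, Scope=day 3, Prototype=day 4, Handover=day 3, Docs=day 5.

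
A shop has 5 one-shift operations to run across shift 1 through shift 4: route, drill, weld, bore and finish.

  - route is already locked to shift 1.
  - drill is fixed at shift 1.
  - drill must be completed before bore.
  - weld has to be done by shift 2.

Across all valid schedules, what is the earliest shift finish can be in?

shift 1

finish at shift 1 is achievable: bore in shift 2; drill in shift 1; route in shift 1; weld in shift 1; finish in shift 1.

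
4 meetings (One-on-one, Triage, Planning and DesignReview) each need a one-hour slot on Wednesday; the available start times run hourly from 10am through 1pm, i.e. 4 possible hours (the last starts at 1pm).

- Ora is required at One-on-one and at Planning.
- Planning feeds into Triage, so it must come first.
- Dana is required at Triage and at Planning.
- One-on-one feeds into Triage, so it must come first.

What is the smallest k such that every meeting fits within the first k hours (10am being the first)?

The precedence chain requires at least 2 distinct hours.
Could 2 hours be enough, i.e. nothing placed later than 11am? No: Triage must come after Planning (at 10am or later) → {11am}; Planning must come before Triage (at 11am or earlier) → {10am}; One-on-one must come before Triage (at 11am or earlier) → {10am}; Planning can't share with One-on-one (10am) → nothing is left.
So 2 hours is not enough.
3 works (last occupied hour: 12pm): for example DesignReview=10am, Triage=12pm, One-on-one=10am, Planning=11am.

3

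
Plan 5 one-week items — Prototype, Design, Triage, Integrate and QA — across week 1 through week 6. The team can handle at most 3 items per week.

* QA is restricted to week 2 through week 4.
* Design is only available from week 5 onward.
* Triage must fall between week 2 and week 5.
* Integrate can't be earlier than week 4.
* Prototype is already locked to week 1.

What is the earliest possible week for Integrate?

Integrate is available from week 4.
Integrate at week 4 is achievable: Prototype -> week 1, Design -> week 5, Integrate -> week 4, Triage -> week 2, QA -> week 2.

week 4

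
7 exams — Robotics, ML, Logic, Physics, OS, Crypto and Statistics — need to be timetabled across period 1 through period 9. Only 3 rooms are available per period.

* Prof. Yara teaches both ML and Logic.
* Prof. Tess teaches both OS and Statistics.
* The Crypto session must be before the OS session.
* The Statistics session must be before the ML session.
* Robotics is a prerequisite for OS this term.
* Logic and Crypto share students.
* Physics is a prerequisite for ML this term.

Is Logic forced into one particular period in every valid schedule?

Logic can be period 1 (e.g. Crypto=period 2, Physics=period 1, OS=period 3, Robotics=period 2, ML=period 2, Statistics=period 1, Logic=period 1) or period 2 (e.g. Crypto in period 1; Statistics in period 1; OS in period 2; Physics in period 2; Logic in period 2; Robotics in period 1; ML in period 3).

No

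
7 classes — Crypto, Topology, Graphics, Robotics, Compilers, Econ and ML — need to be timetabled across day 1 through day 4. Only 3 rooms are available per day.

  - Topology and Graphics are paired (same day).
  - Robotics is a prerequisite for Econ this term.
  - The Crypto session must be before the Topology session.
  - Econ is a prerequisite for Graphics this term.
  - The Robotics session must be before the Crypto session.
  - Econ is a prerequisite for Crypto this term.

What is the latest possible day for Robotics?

day 1

Downstream work caps Robotics at day 1.
Robotics at day 1 is achievable: Econ=day 2, Topology=day 4, Graphics=day 4, Robotics=day 1, Crypto=day 3, ML=day 1, Compilers=day 1.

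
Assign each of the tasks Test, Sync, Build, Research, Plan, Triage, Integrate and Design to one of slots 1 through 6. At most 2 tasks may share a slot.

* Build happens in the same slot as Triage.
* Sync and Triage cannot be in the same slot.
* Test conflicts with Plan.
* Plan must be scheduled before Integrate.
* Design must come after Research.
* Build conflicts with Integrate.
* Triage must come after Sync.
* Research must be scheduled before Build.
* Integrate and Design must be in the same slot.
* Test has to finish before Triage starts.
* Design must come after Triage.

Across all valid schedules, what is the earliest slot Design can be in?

Precedence pushes Design to at least 3.
Design at 4 is achievable: Research -> 1; Sync -> 2; Triage -> 3; Design -> 4; Test -> 1; Integrate -> 4; Build -> 3; Plan -> 2.
Nothing earlier works — the conflict and capacity constraints rule out every slot before 4.

4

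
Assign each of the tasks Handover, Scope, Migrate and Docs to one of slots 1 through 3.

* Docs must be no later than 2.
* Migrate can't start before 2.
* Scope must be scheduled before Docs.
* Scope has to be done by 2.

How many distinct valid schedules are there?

6

Splitting on Handover: it can be 1 (2), 2 (2), 3 (2). Listing each branch's schedules as (Scope, Migrate, Docs):
Handover=1: (1,2,2) (1,3,2) — 2.
Handover=2: (1,2,2) (1,3,2) — 2.
Handover=3: (1,2,2) (1,3,2) — 2.
Summing: 2 + 2 + 2 = 6.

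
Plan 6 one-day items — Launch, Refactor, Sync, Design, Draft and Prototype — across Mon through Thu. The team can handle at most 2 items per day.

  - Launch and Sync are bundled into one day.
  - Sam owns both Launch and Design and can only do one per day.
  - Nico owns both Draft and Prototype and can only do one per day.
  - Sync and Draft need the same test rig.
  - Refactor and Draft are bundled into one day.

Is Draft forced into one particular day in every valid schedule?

Draft can be Mon (e.g. Prototype in Wed, Refactor in Mon, Sync in Tue, Launch in Tue, Draft in Mon, Design in Wed) or Tue (e.g. Sync=Mon; Refactor=Tue; Design=Wed; Launch=Mon; Draft=Tue; Prototype=Wed).

No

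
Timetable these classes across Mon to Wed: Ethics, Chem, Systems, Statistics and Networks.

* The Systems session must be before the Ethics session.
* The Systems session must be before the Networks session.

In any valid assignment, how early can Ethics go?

Precedence pushes Ethics to at least Tue.
Ethics at Tue is achievable: Statistics in Mon, Networks in Tue, Systems in Mon, Ethics in Tue, Chem in Mon.

Tue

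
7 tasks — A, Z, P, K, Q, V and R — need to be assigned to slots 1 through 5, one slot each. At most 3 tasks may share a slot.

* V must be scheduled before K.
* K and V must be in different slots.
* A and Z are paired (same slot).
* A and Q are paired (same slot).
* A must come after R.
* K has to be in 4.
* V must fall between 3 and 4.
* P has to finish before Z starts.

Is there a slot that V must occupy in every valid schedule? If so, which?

V's window is 3–4.
K is fixed at 4, and V can't share a slot with K.
So V must be 3.

3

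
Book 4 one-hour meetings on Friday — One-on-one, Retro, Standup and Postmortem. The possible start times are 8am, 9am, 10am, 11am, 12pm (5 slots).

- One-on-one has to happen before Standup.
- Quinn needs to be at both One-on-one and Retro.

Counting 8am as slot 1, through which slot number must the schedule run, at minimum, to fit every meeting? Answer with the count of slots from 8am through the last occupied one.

2

The precedence chain requires at least 2 distinct slots.
2 works (last occupied slot: 9am): for example Retro -> 9am; Standup -> 9am; One-on-one -> 8am; Postmortem -> 8am.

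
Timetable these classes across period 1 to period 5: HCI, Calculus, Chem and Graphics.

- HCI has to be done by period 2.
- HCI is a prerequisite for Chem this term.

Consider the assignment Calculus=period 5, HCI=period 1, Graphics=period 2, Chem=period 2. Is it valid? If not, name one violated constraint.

Yes, all constraints hold

HCI has to be done by period 2 — holds.
HCI is a prerequisite for Chem this term — holds.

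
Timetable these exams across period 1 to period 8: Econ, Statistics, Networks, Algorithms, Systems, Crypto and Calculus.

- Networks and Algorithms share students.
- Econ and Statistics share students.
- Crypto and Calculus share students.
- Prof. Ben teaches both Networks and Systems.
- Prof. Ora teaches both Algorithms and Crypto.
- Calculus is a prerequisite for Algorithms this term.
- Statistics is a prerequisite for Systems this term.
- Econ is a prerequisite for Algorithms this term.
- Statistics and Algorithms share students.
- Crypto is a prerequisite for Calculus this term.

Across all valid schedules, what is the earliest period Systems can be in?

Precedence pushes Systems to at least period 2.
Systems at period 2 is achievable: Crypto in period 1; Algorithms in period 3; Systems in period 2; Networks in period 1; Econ in period 2; Calculus in period 2; Statistics in period 1.

period 2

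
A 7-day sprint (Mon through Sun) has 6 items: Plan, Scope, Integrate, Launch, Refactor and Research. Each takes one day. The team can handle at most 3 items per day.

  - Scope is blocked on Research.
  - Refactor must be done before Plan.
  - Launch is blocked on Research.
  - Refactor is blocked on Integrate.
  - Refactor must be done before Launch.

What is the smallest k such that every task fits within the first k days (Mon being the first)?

The precedence chain requires at least 3 distinct days.
With at most 3 per day and 6 tasks, at least 2 days are needed.
3 works (last occupied day: Wed): for example Integrate in Mon, Plan in Wed, Research in Mon, Scope in Tue, Launch in Wed, Refactor in Tue.

3 days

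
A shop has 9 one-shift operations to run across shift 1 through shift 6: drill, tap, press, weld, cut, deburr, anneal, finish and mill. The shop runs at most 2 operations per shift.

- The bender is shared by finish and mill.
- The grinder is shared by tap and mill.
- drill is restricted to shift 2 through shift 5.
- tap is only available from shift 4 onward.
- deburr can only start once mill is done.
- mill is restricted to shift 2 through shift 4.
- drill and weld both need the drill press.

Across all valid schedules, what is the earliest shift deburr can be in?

shift 3

Precedence pushes deburr to at least shift 3.
deburr at shift 3 is achievable: cut=shift 3, deburr=shift 3, tap=shift 4, anneal=shift 4, drill=shift 2, weld=shift 1, mill=shift 2, press=shift 1, finish=shift 5.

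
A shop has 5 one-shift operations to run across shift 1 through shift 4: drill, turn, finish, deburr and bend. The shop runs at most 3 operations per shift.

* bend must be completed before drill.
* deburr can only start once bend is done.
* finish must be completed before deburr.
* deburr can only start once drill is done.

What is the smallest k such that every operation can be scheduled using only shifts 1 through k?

3

The precedence chain requires at least 3 distinct shifts.
With at most 3 per shift and 5 operations, at least 2 shifts are needed.
3 works (last occupied shift: shift 3): for example turn -> shift 1, deburr -> shift 3, drill -> shift 2, finish -> shift 1, bend -> shift 1.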